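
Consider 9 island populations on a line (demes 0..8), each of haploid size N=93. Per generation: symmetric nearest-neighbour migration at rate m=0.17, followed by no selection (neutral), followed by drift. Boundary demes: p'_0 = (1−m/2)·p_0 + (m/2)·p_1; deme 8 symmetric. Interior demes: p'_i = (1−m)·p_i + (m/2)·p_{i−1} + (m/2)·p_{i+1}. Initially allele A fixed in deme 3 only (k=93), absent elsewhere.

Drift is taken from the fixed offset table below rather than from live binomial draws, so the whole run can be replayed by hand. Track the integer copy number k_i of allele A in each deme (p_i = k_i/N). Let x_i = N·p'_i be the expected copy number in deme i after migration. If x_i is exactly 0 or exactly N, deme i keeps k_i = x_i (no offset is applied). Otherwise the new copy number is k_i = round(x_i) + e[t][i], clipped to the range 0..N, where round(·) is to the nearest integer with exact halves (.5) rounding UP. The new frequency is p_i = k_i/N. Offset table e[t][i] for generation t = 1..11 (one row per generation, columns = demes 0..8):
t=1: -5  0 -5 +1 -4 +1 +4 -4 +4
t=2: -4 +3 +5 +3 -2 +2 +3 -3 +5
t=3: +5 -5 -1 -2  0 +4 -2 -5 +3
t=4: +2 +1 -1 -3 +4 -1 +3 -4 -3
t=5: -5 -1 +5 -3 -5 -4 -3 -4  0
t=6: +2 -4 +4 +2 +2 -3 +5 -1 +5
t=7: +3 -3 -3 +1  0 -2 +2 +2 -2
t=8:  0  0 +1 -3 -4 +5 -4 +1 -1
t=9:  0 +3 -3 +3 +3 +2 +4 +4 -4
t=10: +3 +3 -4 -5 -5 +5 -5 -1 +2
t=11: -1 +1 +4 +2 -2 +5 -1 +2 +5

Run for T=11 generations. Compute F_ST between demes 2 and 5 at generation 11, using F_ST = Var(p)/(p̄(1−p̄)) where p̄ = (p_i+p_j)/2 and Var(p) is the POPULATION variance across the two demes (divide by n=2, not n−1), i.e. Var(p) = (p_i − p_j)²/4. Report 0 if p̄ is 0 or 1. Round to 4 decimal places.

t=0: k=[0 0 0 93 0 0 0 0 0]
t=1: x=[0.0000 0.0000 7.9050 77.1900 7.9050 0.0000 0.0000 0.0000 0.0000] k=[0 0 3 78 4 0 0 0 0]
t=2: x=[0.0000 0.2550 9.1200 65.3350 9.9500 0.3400 0.0000 0.0000 0.0000] k=[0 3 14 68 8 2 0 0 0]
t=3: x=[0.2550 3.6800 17.6550 58.3100 12.5900 2.3400 0.1700 0.0000 0.0000] k=[5 0 17 56 13 6 0 0 0]
t=4: x=[4.5750 1.8700 18.8700 49.0300 16.0600 6.0850 0.5100 0.0000 0.0000] k=[7 3 18 46 20 5 4 0 0]
t=5: x=[6.6600 4.6150 19.1050 41.4100 20.9350 6.1900 3.7450 0.3400 0.0000] k=[2 4 24 38 16 2 1 0 0]
t=6: x=[2.1700 5.5300 23.4900 34.9400 16.6800 3.1050 1.0000 0.0850 0.0000] k=[4 2 27 37 19 0 6 0 0]
t=7: x=[3.8300 4.2950 25.7250 34.6200 18.9150 2.1250 4.9800 0.5100 0.0000] k=[7 1 23 36 19 0 7 3 0]
t=8: x=[6.4900 3.3800 22.2350 33.4500 18.8300 2.2100 6.0650 3.0850 0.2550] k=[6 3 23 30 15 7 2 4 0]
t=9: x=[5.7450 4.9550 21.8950 28.1300 15.5950 7.2550 2.5950 3.4900 0.3400] k=[6 8 19 31 19 9 7 7 0]
t=10: x=[6.1700 8.7650 19.0850 28.9600 19.1700 9.6800 7.1700 6.4050 0.5950] k=[9 12 15 24 14 15 2 5 3]
t=11: x=[9.2550 12.0000 15.5100 22.3850 14.9350 13.8100 3.3600 4.5750 3.1700] k=[8 13 20 24 13 19 2 7 8]

0.0002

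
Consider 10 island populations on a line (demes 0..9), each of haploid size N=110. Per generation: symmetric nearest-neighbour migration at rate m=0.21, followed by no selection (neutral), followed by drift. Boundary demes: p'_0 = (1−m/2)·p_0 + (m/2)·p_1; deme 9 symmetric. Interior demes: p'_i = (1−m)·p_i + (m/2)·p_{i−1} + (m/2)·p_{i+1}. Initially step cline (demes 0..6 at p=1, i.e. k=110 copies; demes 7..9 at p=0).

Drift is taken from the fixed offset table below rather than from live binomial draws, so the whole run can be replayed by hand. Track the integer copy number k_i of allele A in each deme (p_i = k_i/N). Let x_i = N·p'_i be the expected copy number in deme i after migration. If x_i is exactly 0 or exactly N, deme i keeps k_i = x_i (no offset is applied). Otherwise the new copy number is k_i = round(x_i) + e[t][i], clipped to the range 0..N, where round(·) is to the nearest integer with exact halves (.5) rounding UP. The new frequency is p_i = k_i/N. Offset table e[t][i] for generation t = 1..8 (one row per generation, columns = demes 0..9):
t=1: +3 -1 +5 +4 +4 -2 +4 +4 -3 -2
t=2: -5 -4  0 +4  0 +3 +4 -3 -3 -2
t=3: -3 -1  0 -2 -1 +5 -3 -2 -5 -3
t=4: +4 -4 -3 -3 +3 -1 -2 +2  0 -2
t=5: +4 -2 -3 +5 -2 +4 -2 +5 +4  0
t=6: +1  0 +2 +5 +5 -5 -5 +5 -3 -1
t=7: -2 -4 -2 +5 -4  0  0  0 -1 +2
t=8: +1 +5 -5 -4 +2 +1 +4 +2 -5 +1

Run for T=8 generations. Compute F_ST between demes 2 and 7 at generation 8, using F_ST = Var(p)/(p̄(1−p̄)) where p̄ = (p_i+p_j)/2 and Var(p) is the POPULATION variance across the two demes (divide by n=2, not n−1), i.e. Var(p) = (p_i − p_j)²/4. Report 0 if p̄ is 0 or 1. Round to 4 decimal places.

0.4194

t=0: k=[110 110 110 110 110 110 110 0 0 0]
t=1: x=[110.0000 110.0000 110.0000 110.0000 110.0000 110.0000 98.4500 11.5500 0.0000 0.0000] k=[110 110 110 110 110 110 102 16 0 0]
t=2: x=[110.0000 110.0000 110.0000 110.0000 110.0000 109.1600 93.8100 23.3500 1.6800 0.0000] k=[110 110 110 110 110 110 98 20 0 0]
t=3: x=[110.0000 110.0000 110.0000 110.0000 110.0000 108.7400 91.0700 26.0900 2.1000 0.0000] k=[110 110 110 110 110 110 88 24 0 0]
t=4: x=[110.0000 110.0000 110.0000 110.0000 110.0000 107.6900 83.5900 28.2000 2.5200 0.0000] k=[110 110 110 110 110 107 82 30 3 0]
t=5: x=[110.0000 110.0000 110.0000 110.0000 109.6850 104.6900 79.1650 32.6250 5.5200 0.3150] k=[110 110 110 110 108 109 77 38 10 0]
t=6: x=[110.0000 110.0000 110.0000 109.7900 108.3150 105.5350 76.2650 39.1550 11.8900 1.0500] k=[110 110 110 110 110 101 71 44 9 0]
t=7: x=[110.0000 110.0000 110.0000 110.0000 109.0550 98.7950 71.3150 43.1600 11.7300 0.9450] k=[110 110 110 110 105 99 71 43 11 3]
t=8: x=[110.0000 110.0000 110.0000 109.4750 104.8950 96.6900 71.0000 42.5800 13.5200 3.8400] k=[110 110 110 105 107 98 75 45 9 5]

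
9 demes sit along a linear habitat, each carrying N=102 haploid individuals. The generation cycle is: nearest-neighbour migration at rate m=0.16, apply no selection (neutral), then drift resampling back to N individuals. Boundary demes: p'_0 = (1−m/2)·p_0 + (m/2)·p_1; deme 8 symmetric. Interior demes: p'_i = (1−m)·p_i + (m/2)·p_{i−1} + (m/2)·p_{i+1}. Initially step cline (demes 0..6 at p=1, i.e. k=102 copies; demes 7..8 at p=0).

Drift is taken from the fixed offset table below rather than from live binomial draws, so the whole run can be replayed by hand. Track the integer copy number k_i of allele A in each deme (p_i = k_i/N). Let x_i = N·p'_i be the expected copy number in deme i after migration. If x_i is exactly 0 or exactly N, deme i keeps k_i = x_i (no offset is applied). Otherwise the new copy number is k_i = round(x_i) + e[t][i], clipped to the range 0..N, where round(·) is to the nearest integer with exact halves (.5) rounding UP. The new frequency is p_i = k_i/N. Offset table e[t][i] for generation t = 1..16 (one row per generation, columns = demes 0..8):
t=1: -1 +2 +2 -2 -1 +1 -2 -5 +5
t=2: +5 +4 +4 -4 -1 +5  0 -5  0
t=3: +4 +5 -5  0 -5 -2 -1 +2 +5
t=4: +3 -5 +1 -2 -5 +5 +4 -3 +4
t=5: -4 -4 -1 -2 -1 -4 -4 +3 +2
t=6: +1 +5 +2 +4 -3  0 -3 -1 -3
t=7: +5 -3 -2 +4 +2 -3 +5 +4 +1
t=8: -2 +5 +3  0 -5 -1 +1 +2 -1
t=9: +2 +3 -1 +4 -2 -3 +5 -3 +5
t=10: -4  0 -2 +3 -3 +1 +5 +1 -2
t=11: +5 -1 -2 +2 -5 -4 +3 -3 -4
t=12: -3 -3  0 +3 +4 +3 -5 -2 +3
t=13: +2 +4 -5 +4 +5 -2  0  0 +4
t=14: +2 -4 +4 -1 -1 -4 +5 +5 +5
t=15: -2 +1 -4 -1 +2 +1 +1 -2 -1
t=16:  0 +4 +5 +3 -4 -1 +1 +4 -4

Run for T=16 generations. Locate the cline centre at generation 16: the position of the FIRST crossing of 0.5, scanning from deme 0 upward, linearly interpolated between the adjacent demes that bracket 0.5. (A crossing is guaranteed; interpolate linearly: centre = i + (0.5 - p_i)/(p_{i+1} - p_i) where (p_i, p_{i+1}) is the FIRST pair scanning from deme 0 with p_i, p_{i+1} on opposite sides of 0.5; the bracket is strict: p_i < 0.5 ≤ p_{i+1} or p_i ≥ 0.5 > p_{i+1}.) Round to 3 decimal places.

t=0: k=[102 102 102 102 102 102 102 0 0]
t=1: x=[102.0000 102.0000 102.0000 102.0000 102.0000 102.0000 93.8400 8.1600 0.0000] k=[102 102 102 102 102 102 92 3 0]
t=2: x=[102.0000 102.0000 102.0000 102.0000 102.0000 101.2000 85.6800 9.8800 0.2400] k=[102 102 102 102 102 102 86 5 0]
t=3: x=[102.0000 102.0000 102.0000 102.0000 102.0000 100.7200 80.8000 11.0800 0.4000] k=[102 102 102 102 102 99 80 13 5]
t=4: x=[102.0000 102.0000 102.0000 102.0000 101.7600 97.7200 76.1600 17.7200 5.6400] k=[102 102 102 102 97 102 80 15 10]
t=5: x=[102.0000 102.0000 102.0000 101.6000 97.8000 99.8400 76.5600 19.8000 10.4000] k=[102 102 102 100 97 96 73 23 12]
t=6: x=[102.0000 102.0000 101.8400 99.9200 97.1600 94.2400 70.8400 26.1200 12.8800] k=[102 102 102 102 94 94 68 25 10]
t=7: x=[102.0000 102.0000 102.0000 101.3600 94.6400 91.9200 66.6400 27.2400 11.2000] k=[102 102 102 102 97 89 72 31 12]
t=8: x=[102.0000 102.0000 102.0000 101.6000 96.7600 88.2800 70.0800 32.7600 13.5200] k=[102 102 102 102 92 87 71 35 13]
t=9: x=[102.0000 102.0000 102.0000 101.2000 92.4000 86.1200 69.4000 36.1200 14.7600] k=[102 102 102 102 90 83 74 33 20]
t=10: x=[102.0000 102.0000 102.0000 101.0400 90.4000 82.8400 71.4400 35.2400 21.0400] k=[102 102 102 102 87 84 76 36 19]
t=11: x=[102.0000 102.0000 102.0000 100.8000 87.9600 83.6000 73.4400 37.8400 20.3600] k=[102 102 102 102 83 80 76 35 16]
t=12: x=[102.0000 102.0000 102.0000 100.4800 84.2800 79.9200 73.0400 36.7600 17.5200] k=[102 102 102 102 88 83 68 35 21]
t=13: x=[102.0000 102.0000 102.0000 100.8800 88.7200 82.2000 66.5600 36.5200 22.1200] k=[102 102 102 102 94 80 67 37 26]
t=14: x=[102.0000 102.0000 102.0000 101.3600 93.5200 80.0800 65.6400 38.5200 26.8800] k=[102 102 102 100 93 76 71 44 32]
t=15: x=[102.0000 102.0000 101.8400 99.6000 92.2000 76.9600 69.2400 45.2000 32.9600] k=[102 102 98 99 94 78 70 43 32]
t=16: x=[102.0000 101.6800 98.4000 98.5200 93.1200 78.6400 68.4800 44.2800 32.8800] k=[102 102 102 102 89 78 69 48 29]

6.857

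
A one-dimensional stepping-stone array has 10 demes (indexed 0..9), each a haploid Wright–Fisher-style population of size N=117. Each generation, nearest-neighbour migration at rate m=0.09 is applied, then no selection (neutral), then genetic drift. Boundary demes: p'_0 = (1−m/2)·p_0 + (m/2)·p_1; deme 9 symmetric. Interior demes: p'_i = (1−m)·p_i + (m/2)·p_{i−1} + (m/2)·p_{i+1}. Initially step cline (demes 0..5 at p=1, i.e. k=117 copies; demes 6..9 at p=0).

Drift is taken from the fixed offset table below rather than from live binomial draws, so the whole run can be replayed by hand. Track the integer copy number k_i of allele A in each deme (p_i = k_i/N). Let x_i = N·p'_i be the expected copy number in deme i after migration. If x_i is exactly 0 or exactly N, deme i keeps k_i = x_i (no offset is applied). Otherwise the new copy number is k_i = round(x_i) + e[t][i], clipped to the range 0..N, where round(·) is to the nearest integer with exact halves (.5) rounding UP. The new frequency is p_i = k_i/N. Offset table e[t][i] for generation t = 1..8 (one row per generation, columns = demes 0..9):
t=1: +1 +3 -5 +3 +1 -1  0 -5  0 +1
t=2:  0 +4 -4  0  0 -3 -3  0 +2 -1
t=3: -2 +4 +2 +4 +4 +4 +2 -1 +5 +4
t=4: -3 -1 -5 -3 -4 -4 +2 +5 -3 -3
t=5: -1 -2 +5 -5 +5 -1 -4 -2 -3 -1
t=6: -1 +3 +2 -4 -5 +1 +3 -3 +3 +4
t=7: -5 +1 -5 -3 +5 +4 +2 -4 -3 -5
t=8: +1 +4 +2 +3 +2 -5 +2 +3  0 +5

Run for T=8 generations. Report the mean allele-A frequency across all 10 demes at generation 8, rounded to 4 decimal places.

t=0: k=[117 117 117 117 117 117 0 0 0 0]
t=1: x=[117.0000 117.0000 117.0000 117.0000 117.0000 111.7350 5.2650 0.0000 0.0000 0.0000] k=[117 117 117 117 117 111 5 0 0 0]
t=2: x=[117.0000 117.0000 117.0000 117.0000 116.7300 106.5000 9.5450 0.2250 0.0000 0.0000] k=[117 117 117 117 117 104 7 0 0 0]
t=3: x=[117.0000 117.0000 117.0000 117.0000 116.4150 100.2200 11.0500 0.3150 0.0000 0.0000] k=[117 117 117 117 117 104 13 0 0 0]
t=4: x=[117.0000 117.0000 117.0000 117.0000 116.4150 100.4900 16.5100 0.5850 0.0000 0.0000] k=[117 117 117 117 112 96 19 6 0 0]
t=5: x=[117.0000 117.0000 117.0000 116.7750 111.5050 93.2550 21.8800 6.3150 0.2700 0.0000] k=[117 117 117 112 117 92 18 4 0 0]
t=6: x=[117.0000 117.0000 116.7750 112.4500 115.6500 89.7950 20.7000 4.4500 0.1800 0.0000] k=[117 117 117 108 111 91 24 1 3 0]
t=7: x=[117.0000 117.0000 116.5950 108.5400 109.9650 88.8850 25.9800 2.1250 2.7750 0.1350] k=[117 117 112 106 115 93 28 0 0 0]
t=8: x=[117.0000 116.7750 111.9550 106.6750 113.6050 91.0650 29.6650 1.2600 0.0000 0.0000] k=[117 117 114 110 116 86 32 4 0 0]

0.5949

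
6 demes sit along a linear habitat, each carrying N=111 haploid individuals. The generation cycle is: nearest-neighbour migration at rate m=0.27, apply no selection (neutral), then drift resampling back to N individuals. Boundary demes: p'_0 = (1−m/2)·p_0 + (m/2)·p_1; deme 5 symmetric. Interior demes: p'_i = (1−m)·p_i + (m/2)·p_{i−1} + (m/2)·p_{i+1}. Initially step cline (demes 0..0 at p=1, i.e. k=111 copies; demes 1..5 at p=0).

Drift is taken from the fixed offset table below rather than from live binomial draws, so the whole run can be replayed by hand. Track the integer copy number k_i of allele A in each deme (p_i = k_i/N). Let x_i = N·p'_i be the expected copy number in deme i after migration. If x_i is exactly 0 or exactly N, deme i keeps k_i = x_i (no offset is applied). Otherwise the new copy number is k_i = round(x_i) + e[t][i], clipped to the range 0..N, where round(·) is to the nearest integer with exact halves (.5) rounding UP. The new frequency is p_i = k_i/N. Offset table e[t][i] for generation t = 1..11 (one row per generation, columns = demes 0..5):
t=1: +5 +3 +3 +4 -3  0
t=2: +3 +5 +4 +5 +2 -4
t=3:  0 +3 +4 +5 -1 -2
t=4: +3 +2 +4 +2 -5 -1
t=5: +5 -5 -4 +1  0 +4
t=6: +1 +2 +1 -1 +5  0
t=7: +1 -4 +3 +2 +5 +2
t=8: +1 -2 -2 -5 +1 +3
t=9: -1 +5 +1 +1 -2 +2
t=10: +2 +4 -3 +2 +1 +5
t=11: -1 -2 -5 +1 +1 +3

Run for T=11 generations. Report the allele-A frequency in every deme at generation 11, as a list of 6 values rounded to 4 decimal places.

t=0: k=[111 0 0 0 0 0]
t=1: x=[96.0150 14.9850 0.0000 0.0000 0.0000 0.0000] k=[101 18 0 0 0 0]
t=2: x=[89.7950 26.7750 2.4300 0.0000 0.0000 0.0000] k=[93 32 6 0 0 0]
t=3: x=[84.7650 36.7250 8.7000 0.8100 0.0000 0.0000] k=[85 40 13 6 0 0]
t=4: x=[78.9250 42.4300 15.7000 6.1350 0.8100 0.0000] k=[82 44 20 8 0 0]
t=5: x=[76.8700 45.8900 21.6200 8.5400 1.0800 0.0000] k=[82 41 18 10 1 0]
t=6: x=[76.4650 43.4300 20.0250 9.8650 2.0800 0.1350] k=[77 45 21 9 7 0]
t=7: x=[72.6800 46.0800 22.6200 10.3500 6.3250 0.9450] k=[74 42 26 12 11 3]
t=8: x=[69.6800 44.1600 26.2700 13.7550 10.0550 4.0800] k=[71 42 24 9 11 7]
t=9: x=[67.0850 43.4850 24.4050 11.2950 10.1900 7.5400] k=[66 48 25 12 8 10]
t=10: x=[63.5700 47.3250 26.3500 13.2150 8.8100 9.7300] k=[66 51 23 15 10 15]
t=11: x=[63.9750 49.2450 25.7000 15.4050 11.3500 14.3250] k=[63 47 21 16 12 17]

[0.5676, 0.4234, 0.1892, 0.1441, 0.1081, 0.1532]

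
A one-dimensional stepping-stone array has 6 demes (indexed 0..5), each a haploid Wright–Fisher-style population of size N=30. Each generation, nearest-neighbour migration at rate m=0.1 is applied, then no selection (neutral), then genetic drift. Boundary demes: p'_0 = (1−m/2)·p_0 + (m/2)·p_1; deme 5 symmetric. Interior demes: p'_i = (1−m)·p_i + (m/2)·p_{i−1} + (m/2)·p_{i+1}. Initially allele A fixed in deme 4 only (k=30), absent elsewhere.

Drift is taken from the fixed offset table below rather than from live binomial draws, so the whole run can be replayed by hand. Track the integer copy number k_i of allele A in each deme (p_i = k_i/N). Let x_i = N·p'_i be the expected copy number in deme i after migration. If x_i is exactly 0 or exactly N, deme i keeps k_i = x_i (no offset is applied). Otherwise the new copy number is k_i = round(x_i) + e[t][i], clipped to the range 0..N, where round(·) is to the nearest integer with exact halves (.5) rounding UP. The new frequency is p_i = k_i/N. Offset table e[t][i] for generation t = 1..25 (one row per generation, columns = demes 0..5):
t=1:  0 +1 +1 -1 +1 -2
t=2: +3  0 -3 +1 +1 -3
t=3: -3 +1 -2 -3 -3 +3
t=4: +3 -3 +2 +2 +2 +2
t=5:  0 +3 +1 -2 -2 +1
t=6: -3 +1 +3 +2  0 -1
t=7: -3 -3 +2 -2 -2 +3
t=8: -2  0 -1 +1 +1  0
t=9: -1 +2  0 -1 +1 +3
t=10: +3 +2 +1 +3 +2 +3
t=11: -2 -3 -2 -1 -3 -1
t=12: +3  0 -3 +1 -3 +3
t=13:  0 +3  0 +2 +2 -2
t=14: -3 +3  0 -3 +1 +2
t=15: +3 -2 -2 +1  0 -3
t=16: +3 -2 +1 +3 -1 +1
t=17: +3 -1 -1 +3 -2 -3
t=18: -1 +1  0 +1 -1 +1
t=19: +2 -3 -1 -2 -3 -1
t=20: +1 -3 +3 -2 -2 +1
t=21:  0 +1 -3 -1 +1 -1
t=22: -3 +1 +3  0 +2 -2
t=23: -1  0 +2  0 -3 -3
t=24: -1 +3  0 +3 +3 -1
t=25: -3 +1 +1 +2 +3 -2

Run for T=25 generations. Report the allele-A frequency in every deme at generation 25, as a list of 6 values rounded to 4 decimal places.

[0.0667, 0.2667, 0.3333, 0.4667, 0.4667, 0.2000]

t=0: k=[0 0 0 0 30 0]
t=1: x=[0.0000 0.0000 0.0000 1.5000 27.0000 1.5000] k=[0 0 0 1 28 0]
t=2: x=[0.0000 0.0000 0.0500 2.3000 25.2500 1.4000] k=[0 0 0 3 26 0]
t=3: x=[0.0000 0.0000 0.1500 4.0000 23.5500 1.3000] k=[0 0 0 1 21 4]
t=4: x=[0.0000 0.0000 0.0500 1.9500 19.1500 4.8500] k=[0 0 2 4 21 7]
t=5: x=[0.0000 0.1000 2.0000 4.7500 19.4500 7.7000] k=[0 3 3 3 17 9]
t=6: x=[0.1500 2.8500 3.0000 3.7000 15.9000 9.4000] k=[0 4 6 6 16 8]
t=7: x=[0.2000 3.9000 5.9000 6.5000 15.1000 8.4000] k=[0 1 8 5 13 11]
t=8: x=[0.0500 1.3000 7.5000 5.5500 12.5000 11.1000] k=[0 1 7 7 14 11]
t=9: x=[0.0500 1.2500 6.7000 7.3500 13.5000 11.1500] k=[0 3 7 6 15 14]
t=10: x=[0.1500 3.0500 6.7500 6.5000 14.5000 14.0500] k=[3 5 8 10 17 17]
t=11: x=[3.1000 5.0500 7.9500 10.2500 16.6500 17.0000] k=[1 2 6 9 14 16]
t=12: x=[1.0500 2.1500 5.9500 9.1000 13.8500 15.9000] k=[4 2 3 10 11 19]
t=13: x=[3.9000 2.1500 3.3000 9.7000 11.3500 18.6000] k=[4 5 3 12 13 17]
t=14: x=[4.0500 4.8500 3.5500 11.6000 13.1500 16.8000] k=[1 8 4 9 14 19]
t=15: x=[1.3500 7.4500 4.4500 9.0000 14.0000 18.7500] k=[4 5 2 10 14 16]
t=16: x=[4.0500 4.8000 2.5500 9.8000 13.9000 15.9000] k=[7 3 4 13 13 17]
t=17: x=[6.8000 3.2500 4.4000 12.5500 13.2000 16.8000] k=[10 2 3 16 11 14]
t=18: x=[9.6000 2.4500 3.6000 15.1000 11.4000 13.8500] k=[9 3 4 16 10 15]
t=19: x=[8.7000 3.3500 4.5500 15.1000 10.5500 14.7500] k=[11 0 4 13 8 14]
t=20: x=[10.4500 0.7500 4.2500 12.3000 8.5500 13.7000] k=[11 0 7 10 7 15]
t=21: x=[10.4500 0.9000 6.8000 9.7000 7.5500 14.6000] k=[10 2 4 9 9 14]
t=22: x=[9.6000 2.5000 4.1500 8.7500 9.2500 13.7500] k=[7 4 7 9 11 12]
t=23: x=[6.8500 4.3000 6.9500 9.0000 10.9500 11.9500] k=[6 4 9 9 8 9]
t=24: x=[5.9000 4.3500 8.7500 8.9500 8.1000 8.9500] k=[5 7 9 12 11 8]
t=25: x=[5.1000 7.0000 9.0500 11.8000 10.9000 8.1500] k=[2 8 10 14 14 6]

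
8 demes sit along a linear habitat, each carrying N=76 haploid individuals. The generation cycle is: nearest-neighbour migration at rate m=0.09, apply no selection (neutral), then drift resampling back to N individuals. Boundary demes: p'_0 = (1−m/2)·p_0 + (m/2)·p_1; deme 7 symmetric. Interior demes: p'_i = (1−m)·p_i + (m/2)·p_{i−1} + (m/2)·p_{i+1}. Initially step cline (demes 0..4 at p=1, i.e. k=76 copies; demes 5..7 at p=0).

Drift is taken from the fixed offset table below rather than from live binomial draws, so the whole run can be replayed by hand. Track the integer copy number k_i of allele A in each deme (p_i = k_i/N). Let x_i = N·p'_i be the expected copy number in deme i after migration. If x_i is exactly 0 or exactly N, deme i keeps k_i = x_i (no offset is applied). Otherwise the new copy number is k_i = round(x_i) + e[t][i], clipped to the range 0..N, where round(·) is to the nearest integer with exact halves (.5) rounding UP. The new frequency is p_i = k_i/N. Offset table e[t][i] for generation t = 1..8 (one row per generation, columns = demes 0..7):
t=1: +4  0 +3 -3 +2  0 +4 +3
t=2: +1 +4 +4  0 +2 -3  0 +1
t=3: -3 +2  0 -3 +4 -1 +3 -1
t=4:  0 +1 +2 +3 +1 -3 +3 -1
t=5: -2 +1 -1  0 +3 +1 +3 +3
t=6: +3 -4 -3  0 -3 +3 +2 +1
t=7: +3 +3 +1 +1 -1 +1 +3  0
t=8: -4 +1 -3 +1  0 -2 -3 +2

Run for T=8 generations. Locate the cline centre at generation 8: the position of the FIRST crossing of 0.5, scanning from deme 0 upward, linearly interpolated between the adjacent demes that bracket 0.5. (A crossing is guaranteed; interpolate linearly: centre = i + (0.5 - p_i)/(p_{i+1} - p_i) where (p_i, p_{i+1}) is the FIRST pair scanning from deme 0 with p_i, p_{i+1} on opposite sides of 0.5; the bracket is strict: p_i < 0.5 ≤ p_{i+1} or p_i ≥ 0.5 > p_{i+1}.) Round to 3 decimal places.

4.545

t=0: k=[76 76 76 76 76 0 0 0]
t=1: x=[76.0000 76.0000 76.0000 76.0000 72.5800 3.4200 0.0000 0.0000] k=[76 76 76 76 75 3 0 0]
t=2: x=[76.0000 76.0000 76.0000 75.9550 71.8050 6.1050 0.1350 0.0000] k=[76 76 76 76 74 3 0 0]
t=3: x=[76.0000 76.0000 76.0000 75.9100 70.8950 6.0600 0.1350 0.0000] k=[76 76 76 73 75 5 3 0]
t=4: x=[76.0000 76.0000 75.8650 73.2250 71.7600 8.0600 2.9550 0.1350] k=[76 76 76 76 73 5 6 0]
t=5: x=[76.0000 76.0000 76.0000 75.8650 70.0750 8.1050 5.6850 0.2700] k=[76 76 76 76 73 9 9 3]
t=6: x=[76.0000 76.0000 76.0000 75.8650 70.2550 11.8800 8.7300 3.2700] k=[76 76 76 76 67 15 11 4]
t=7: x=[76.0000 76.0000 76.0000 75.5950 65.0650 17.1600 10.8650 4.3150] k=[76 76 76 76 64 18 14 4]
t=8: x=[76.0000 76.0000 76.0000 75.4600 62.4700 19.8900 13.7300 4.4500] k=[76 76 76 76 62 18 11 6]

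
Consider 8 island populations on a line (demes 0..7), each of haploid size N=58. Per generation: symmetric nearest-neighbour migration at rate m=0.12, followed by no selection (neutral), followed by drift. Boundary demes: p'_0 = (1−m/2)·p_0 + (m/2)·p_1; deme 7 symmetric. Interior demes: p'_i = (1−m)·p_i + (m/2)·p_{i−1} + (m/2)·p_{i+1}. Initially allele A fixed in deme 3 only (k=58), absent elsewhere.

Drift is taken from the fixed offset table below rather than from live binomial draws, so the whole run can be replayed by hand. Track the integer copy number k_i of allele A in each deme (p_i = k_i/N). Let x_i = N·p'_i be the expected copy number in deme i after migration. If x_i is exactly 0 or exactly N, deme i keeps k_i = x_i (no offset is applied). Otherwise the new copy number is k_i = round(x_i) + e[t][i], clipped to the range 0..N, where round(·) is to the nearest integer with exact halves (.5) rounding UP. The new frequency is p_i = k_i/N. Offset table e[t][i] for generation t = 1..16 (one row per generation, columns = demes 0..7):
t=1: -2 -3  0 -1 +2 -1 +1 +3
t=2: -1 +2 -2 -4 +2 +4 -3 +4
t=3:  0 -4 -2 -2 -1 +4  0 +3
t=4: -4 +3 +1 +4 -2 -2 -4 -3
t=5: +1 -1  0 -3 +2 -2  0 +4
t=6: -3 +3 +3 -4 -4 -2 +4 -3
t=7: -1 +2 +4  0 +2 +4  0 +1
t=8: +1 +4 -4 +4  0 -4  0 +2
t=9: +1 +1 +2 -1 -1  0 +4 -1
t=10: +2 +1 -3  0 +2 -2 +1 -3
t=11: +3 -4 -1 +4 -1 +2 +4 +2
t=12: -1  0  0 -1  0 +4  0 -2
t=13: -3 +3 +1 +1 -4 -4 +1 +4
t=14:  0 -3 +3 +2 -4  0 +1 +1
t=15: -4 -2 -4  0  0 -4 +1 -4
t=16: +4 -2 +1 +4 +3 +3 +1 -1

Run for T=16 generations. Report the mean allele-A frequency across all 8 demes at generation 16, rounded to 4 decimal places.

t=0: k=[0 0 0 58 0 0 0 0]
t=1: x=[0.0000 0.0000 3.4800 51.0400 3.4800 0.0000 0.0000 0.0000] k=[0 0 3 50 5 0 0 0]
t=2: x=[0.0000 0.1800 5.6400 44.4800 7.4000 0.3000 0.0000 0.0000] k=[0 2 4 40 9 4 0 0]
t=3: x=[0.1200 2.0000 6.0400 35.9800 10.5600 4.0600 0.2400 0.0000] k=[0 0 4 34 10 8 0 0]
t=4: x=[0.0000 0.2400 5.5600 30.7600 11.3200 7.6400 0.4800 0.0000] k=[0 3 7 35 9 6 0 0]
t=5: x=[0.1800 3.0600 8.4400 31.7600 10.3800 5.8200 0.3600 0.0000] k=[1 2 8 29 12 4 0 0]
t=6: x=[1.0600 2.3000 8.9000 26.7200 12.5400 4.2400 0.2400 0.0000] k=[0 5 12 23 9 2 4 0]
t=7: x=[0.3000 5.1200 12.2400 21.5000 9.4200 2.5400 3.6400 0.2400] k=[0 7 16 22 11 7 4 1]
t=8: x=[0.4200 7.1200 15.8200 20.9800 11.4200 7.0600 4.0000 1.1800] k=[1 11 12 25 11 3 4 3]
t=9: x=[1.6000 10.4600 12.7200 23.3800 11.3600 3.5400 3.8800 3.0600] k=[3 11 15 22 10 4 8 2]
t=10: x=[3.4800 10.7600 15.1800 20.8600 10.3600 4.6000 7.4000 2.3600] k=[5 12 12 21 12 3 8 0]
t=11: x=[5.4200 11.5800 12.5400 19.9200 12.0000 3.8400 7.2200 0.4800] k=[8 8 12 24 11 6 11 2]
t=12: x=[8.0000 8.2400 12.4800 22.5000 11.4800 6.6000 10.1600 2.5400] k=[7 8 12 22 11 11 10 1]
t=13: x=[7.0600 8.1800 12.3600 20.7400 11.6600 10.9400 9.5200 1.5400] k=[4 11 13 22 8 7 11 6]
t=14: x=[4.4200 10.7000 13.4200 20.6200 8.7800 7.3000 10.4600 6.3000] k=[4 8 16 23 5 7 11 7]
t=15: x=[4.2400 8.2400 15.9400 21.5000 6.2000 7.1200 10.5200 7.2400] k=[0 6 12 22 6 3 12 3]
t=16: x=[0.3600 6.0000 12.2400 20.4400 6.7800 3.7200 10.9200 3.5400] k=[4 4 13 24 10 7 12 3]

0.1659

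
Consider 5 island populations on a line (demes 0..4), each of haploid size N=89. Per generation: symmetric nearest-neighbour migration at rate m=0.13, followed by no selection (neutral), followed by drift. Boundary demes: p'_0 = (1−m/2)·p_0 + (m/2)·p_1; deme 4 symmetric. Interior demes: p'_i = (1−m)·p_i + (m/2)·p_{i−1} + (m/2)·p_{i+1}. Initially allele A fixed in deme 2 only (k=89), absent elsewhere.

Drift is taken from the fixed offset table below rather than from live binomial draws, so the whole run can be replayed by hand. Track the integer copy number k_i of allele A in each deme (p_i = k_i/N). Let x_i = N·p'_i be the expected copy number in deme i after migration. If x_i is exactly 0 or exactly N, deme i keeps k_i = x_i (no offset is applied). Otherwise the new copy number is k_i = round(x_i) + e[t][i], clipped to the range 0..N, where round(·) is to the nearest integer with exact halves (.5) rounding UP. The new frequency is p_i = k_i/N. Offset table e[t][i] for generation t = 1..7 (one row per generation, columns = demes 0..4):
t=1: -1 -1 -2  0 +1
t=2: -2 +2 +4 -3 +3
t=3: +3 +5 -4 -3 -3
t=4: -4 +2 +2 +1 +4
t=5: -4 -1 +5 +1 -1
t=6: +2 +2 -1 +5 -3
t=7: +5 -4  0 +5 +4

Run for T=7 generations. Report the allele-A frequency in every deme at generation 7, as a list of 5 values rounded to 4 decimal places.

t=0: k=[0 0 89 0 0]
t=1: x=[0.0000 5.7850 77.4300 5.7850 0.0000] k=[0 5 75 6 0]
t=2: x=[0.3250 9.2250 65.9650 10.0950 0.3900] k=[0 11 70 7 3]
t=3: x=[0.7150 14.1200 62.0700 10.8350 3.2600] k=[4 19 58 8 0]
t=4: x=[4.9750 20.5600 52.2150 10.7300 0.5200] k=[1 23 54 12 5]
t=5: x=[2.4300 23.5850 49.2550 14.2750 5.4550] k=[0 23 54 15 4]
t=6: x=[1.4950 23.5200 49.4500 16.8200 4.7150] k=[3 26 48 22 2]
t=7: x=[4.4950 25.9350 44.8800 22.3900 3.3000] k=[9 22 45 27 7]

[0.1011, 0.2472, 0.5056, 0.3034, 0.0787]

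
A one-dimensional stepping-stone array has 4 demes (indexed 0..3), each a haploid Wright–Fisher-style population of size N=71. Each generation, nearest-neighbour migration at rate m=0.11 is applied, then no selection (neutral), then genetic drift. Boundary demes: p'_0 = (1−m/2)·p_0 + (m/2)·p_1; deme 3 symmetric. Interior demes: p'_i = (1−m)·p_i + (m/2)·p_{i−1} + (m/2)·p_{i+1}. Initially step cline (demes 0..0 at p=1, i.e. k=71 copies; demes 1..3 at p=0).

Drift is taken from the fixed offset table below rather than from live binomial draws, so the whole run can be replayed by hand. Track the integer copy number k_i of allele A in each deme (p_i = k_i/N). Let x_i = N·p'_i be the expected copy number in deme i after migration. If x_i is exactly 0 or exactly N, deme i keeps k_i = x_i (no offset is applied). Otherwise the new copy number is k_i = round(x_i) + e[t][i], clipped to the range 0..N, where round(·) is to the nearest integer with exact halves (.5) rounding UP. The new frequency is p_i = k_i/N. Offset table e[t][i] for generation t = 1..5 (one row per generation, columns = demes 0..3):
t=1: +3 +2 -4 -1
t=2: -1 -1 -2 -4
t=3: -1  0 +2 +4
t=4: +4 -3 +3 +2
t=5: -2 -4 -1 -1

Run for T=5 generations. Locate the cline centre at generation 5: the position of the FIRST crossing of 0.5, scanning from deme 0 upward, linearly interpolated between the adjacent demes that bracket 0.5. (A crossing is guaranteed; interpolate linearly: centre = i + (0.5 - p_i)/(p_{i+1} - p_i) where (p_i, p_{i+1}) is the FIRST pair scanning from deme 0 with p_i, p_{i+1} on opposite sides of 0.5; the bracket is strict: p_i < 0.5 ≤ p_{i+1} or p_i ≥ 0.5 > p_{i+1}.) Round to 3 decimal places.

0.448

t=0: k=[71 0 0 0]
t=1: x=[67.0950 3.9050 0.0000 0.0000] k=[70 6 0 0]
t=2: x=[66.4800 9.1900 0.3300 0.0000] k=[65 8 0 0]
t=3: x=[61.8650 10.6950 0.4400 0.0000] k=[61 11 2 0]
t=4: x=[58.2500 13.2550 2.3850 0.1100] k=[62 10 5 2]
t=5: x=[59.1400 12.5850 5.1100 2.1650] k=[57 9 4 1]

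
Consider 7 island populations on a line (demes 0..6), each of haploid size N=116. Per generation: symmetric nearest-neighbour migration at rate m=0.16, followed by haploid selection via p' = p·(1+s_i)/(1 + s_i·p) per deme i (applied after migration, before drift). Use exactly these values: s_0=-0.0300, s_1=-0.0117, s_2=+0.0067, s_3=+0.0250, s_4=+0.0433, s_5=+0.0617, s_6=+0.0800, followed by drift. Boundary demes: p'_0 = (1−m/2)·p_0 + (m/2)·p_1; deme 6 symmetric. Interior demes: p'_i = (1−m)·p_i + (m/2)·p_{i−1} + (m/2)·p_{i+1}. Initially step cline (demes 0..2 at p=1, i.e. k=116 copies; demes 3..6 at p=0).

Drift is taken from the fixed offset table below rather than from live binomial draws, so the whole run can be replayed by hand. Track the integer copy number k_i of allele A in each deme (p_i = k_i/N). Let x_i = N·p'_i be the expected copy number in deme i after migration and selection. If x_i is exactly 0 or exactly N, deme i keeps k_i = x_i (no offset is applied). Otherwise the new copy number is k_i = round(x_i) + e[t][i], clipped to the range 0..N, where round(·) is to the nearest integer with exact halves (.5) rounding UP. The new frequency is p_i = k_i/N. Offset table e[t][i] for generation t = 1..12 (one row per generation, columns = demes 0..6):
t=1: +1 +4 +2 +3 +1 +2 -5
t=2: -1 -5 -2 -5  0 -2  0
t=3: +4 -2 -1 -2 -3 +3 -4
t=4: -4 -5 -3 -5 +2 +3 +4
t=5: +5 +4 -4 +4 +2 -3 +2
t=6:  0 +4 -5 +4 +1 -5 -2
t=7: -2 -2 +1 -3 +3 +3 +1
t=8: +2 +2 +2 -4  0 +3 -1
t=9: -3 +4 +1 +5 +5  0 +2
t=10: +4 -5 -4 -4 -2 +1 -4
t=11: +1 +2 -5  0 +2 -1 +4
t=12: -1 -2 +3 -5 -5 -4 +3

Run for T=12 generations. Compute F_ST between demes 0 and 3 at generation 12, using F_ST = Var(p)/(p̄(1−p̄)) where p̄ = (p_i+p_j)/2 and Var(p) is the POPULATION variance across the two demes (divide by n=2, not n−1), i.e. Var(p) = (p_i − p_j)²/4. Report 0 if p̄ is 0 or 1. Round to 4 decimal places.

0.4321

t=0: k=[116 116 116 0 0 0 0]
t=1: x=[116.0000 116.0000 106.7769 9.4930 0.0000 0.0000 0.0000] k=[116 116 109 12 0 0 0]
t=2: x=[116.0000 115.4334 101.8830 19.1922 1.0012 0.0000 0.0000] k=[116 110 100 14 1 0 0]
t=3: x=[115.5052 109.6093 94.0391 20.2494 2.0434 0.0849 0.0000] k=[116 108 93 18 0 3 0]
t=4: x=[115.3403 107.3462 88.3409 23.0121 1.7516 2.6719 0.2592] k=[111 102 85 18 4 6 4]
t=5: x=[110.1121 101.2088 81.1630 22.6873 5.4978 6.0123 4.4799] k=[115 105 77 27 7 3 6]
t=6: x=[114.1452 103.4287 75.4164 29.9453 8.6119 3.7725 6.1962] k=[114 107 70 34 10 0 4]
t=7: x=[113.3626 104.4784 70.2651 35.5660 11.5535 1.1884 3.9643] k=[111 102 71 33 15 4 5]
t=8: x=[110.1121 100.0790 70.6246 35.2025 16.1400 5.2522 5.2956] k=[112 102 73 31 16 8 4]
t=9: x=[111.0579 100.3211 72.1423 33.7478 17.1709 8.7944 4.6517] k=[108 104 73 39 22 9 7]
t=10: x=[107.4417 101.6930 72.9410 41.0123 23.0940 10.4348 7.6948] k=[111 97 69 37 21 11 4]
t=11: x=[109.7010 95.6835 68.8670 38.9159 22.2318 11.8626 4.9094] k=[111 98 64 39 24 11 9]
t=12: x=[109.7832 96.1269 64.9110 40.4481 24.9808 12.5338 9.8307] k=[109 94 68 35 20 9 13]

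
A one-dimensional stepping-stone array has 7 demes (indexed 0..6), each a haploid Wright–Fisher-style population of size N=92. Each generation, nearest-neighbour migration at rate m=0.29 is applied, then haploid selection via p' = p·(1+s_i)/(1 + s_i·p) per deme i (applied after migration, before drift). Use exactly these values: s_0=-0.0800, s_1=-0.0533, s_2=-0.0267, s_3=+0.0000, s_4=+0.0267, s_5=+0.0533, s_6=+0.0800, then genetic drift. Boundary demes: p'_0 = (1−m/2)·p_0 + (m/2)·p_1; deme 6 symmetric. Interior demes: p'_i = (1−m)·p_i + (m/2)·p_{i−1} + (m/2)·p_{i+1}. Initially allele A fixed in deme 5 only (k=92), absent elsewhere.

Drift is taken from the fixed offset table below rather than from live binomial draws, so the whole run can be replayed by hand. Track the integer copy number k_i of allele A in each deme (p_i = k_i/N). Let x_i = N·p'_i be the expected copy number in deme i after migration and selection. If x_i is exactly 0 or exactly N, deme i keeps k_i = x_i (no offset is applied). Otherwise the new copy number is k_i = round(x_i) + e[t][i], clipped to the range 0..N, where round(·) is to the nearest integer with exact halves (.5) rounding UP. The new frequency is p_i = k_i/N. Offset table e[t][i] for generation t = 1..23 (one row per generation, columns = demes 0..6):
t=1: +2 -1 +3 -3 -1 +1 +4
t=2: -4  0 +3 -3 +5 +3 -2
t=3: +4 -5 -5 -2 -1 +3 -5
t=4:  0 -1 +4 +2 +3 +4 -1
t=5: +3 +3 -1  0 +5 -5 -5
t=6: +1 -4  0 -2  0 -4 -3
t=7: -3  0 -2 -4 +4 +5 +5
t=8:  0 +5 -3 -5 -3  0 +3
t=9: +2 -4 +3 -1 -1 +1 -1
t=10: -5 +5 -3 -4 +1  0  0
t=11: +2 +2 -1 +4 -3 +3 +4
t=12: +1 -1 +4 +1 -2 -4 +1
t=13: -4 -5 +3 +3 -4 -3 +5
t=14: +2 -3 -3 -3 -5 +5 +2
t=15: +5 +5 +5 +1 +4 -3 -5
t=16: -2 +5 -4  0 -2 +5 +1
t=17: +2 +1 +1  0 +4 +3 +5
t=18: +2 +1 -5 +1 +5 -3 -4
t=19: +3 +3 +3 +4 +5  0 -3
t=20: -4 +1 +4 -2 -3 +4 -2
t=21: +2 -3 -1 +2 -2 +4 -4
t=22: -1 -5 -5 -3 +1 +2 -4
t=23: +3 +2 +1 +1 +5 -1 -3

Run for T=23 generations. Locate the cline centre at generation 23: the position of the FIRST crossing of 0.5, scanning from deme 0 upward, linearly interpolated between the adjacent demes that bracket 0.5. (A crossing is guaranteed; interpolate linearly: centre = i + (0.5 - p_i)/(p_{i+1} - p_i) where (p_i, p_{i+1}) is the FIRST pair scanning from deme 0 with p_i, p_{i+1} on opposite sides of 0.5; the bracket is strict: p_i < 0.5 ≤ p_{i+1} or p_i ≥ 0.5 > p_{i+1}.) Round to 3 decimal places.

t=0: k=[0 0 0 0 0 92 0]
t=1: x=[0.0000 0.0000 0.0000 0.0000 13.6434 66.2928 14.2420] k=[0 0 0 0 13 67 18]
t=2: x=[0.0000 0.0000 0.0000 1.8850 19.3445 53.2343 26.5341] k=[0 0 0 0 24 56 25]
t=3: x=[0.0000 0.0000 0.0000 3.4800 25.6445 48.0581 31.0580] k=[0 0 0 1 25 51 26]
t=4: x=[0.0000 0.0000 0.1411 4.3350 25.7761 44.7975 31.1915] k=[0 0 4 6 29 49 30]
t=5: x=[0.0000 0.5493 3.6148 9.0450 29.0866 44.5369 34.3957] k=[0 4 3 9 34 40 29]
t=6: x=[0.5339 3.1063 3.9124 11.7550 31.7910 38.6942 32.1863] k=[2 0 4 10 32 35 29]
t=7: x=[1.5755 0.8240 4.1807 12.3200 29.7731 34.8114 31.4429] k=[0 1 2 8 34 40 36]
t=8: x=[0.1334 0.9472 2.6543 10.9000 31.6448 39.7177 38.2885] k=[0 6 0 6 29 40 41]
t=9: x=[0.8010 4.0429 1.6944 8.4650 27.7682 39.7177 42.6096] k=[3 0 5 7 27 41 42]
t=10: x=[2.3651 1.0989 4.4490 9.6100 26.6258 40.2869 43.6160] k=[0 6 1 6 28 40 44]
t=11: x=[0.8010 4.1809 2.3863 8.4650 27.0505 40.0099 45.1875] k=[3 6 1 12 24 43 49]
t=12: x=[3.1697 4.5949 3.2345 12.1450 25.4978 42.2989 49.8923] k=[4 4 7 13 23 38 51]
t=13: x=[3.6928 4.2094 7.2521 13.5800 24.1919 38.8707 50.8715] k=[0 0 10 17 20 36 56]
t=14: x=[0.0000 1.3739 9.3355 16.4200 22.3275 37.7301 54.8169] k=[0 0 6 13 17 43 57]
t=15: x=[0.0000 0.8240 5.9916 12.5650 20.6083 42.4446 56.6593] k=[0 6 11 14 25 39 52]
t=16: x=[0.8010 5.5618 10.4565 15.1600 25.9228 40.0250 51.8641] k=[0 11 6 15 24 45 53]
t=17: x=[1.4694 8.2589 7.8339 15.0000 26.2313 44.3063 53.5723] k=[3 9 9 15 30 47 59]
t=18: x=[3.5724 7.7331 9.6341 16.3050 30.8277 47.4688 58.9077] k=[6 9 5 17 36 44 55]
t=19: x=[5.9535 7.5945 7.1397 18.0150 34.9744 45.6287 55.1178] k=[9 11 10 22 40 46 52]
t=20: x=[8.6164 10.0635 11.6077 22.8700 38.8502 47.1941 52.8698] k=[5 11 16 21 36 51 51]
t=21: x=[5.4281 10.3415 15.6454 22.4500 36.5790 50.0127 52.7410] k=[7 7 15 24 35 54 49]
t=22: x=[6.4794 7.7618 14.8057 24.2900 36.7399 51.6995 51.4772] k=[5 3 10 21 38 54 47]
t=23: x=[4.3510 4.0857 10.3292 21.8700 38.4434 51.8437 49.7779] k=[7 6 11 23 43 51 47]

4.375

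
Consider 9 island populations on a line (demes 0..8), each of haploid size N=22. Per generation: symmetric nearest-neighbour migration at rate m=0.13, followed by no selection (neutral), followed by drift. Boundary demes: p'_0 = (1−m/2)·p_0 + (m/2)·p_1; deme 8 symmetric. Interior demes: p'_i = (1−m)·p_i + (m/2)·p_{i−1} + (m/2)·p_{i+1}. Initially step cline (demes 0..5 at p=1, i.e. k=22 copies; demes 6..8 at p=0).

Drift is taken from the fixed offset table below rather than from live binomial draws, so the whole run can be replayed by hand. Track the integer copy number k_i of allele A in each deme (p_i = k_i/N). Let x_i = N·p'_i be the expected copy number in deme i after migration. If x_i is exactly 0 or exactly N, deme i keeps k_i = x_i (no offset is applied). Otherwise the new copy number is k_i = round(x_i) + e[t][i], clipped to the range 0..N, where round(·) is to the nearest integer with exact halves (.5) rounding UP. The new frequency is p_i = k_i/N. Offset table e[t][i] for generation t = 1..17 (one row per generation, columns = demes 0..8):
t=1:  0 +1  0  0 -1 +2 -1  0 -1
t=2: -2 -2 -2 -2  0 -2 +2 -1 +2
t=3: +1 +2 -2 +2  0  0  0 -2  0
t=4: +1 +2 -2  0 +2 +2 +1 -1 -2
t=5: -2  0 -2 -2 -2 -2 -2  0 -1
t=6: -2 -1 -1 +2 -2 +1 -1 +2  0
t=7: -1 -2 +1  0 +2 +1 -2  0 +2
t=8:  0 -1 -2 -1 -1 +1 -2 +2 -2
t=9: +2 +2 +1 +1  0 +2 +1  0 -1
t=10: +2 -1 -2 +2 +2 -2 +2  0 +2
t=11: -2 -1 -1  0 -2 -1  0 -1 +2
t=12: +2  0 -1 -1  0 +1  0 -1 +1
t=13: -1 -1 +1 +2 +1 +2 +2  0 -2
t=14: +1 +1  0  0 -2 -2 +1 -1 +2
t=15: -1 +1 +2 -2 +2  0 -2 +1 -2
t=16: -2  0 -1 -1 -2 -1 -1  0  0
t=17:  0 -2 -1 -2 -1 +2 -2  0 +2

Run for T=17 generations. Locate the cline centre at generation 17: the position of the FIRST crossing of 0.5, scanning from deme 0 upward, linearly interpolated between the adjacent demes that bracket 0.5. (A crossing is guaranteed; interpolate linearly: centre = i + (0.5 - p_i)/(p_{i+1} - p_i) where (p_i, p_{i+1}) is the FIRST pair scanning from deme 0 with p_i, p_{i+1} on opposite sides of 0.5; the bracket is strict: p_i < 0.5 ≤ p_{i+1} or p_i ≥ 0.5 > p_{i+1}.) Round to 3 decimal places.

5.400

t=0: k=[22 22 22 22 22 22 0 0 0]
t=1: x=[22.0000 22.0000 22.0000 22.0000 22.0000 20.5700 1.4300 0.0000 0.0000] k=[22 22 22 22 22 22 0 0 0]
t=2: x=[22.0000 22.0000 22.0000 22.0000 22.0000 20.5700 1.4300 0.0000 0.0000] k=[22 22 22 22 22 19 3 0 0]
t=3: x=[22.0000 22.0000 22.0000 22.0000 21.8050 18.1550 3.8450 0.1950 0.0000] k=[22 22 22 22 22 18 4 0 0]
t=4: x=[22.0000 22.0000 22.0000 22.0000 21.7400 17.3500 4.6500 0.2600 0.0000] k=[22 22 22 22 22 19 6 0 0]
t=5: x=[22.0000 22.0000 22.0000 22.0000 21.8050 18.3500 6.4550 0.3900 0.0000] k=[22 22 22 22 20 16 4 0 0]
t=6: x=[22.0000 22.0000 22.0000 21.8700 19.8700 15.4800 4.5200 0.2600 0.0000] k=[22 22 22 22 18 16 4 2 0]
t=7: x=[22.0000 22.0000 22.0000 21.7400 18.1300 15.3500 4.6500 2.0000 0.1300] k=[22 22 22 22 20 16 3 2 2]
t=8: x=[22.0000 22.0000 22.0000 21.8700 19.8700 15.4150 3.7800 2.0650 2.0000] k=[22 22 22 21 19 16 2 4 0]
t=9: x=[22.0000 22.0000 21.9350 20.9350 18.9350 15.2850 3.0400 3.6100 0.2600] k=[22 22 22 22 19 17 4 4 0]
t=10: x=[22.0000 22.0000 22.0000 21.8050 19.0650 16.2850 4.8450 3.7400 0.2600] k=[22 22 22 22 21 14 7 4 2]
t=11: x=[22.0000 22.0000 22.0000 21.9350 20.6100 14.0000 7.2600 4.0650 2.1300] k=[22 22 22 22 19 13 7 3 4]
t=12: x=[22.0000 22.0000 22.0000 21.8050 18.8050 13.0000 7.1300 3.3250 3.9350] k=[22 22 22 21 19 14 7 2 5]
t=13: x=[22.0000 22.0000 21.9350 20.9350 18.8050 13.8700 7.1300 2.5200 4.8050] k=[22 22 22 22 20 16 9 3 3]
t=14: x=[22.0000 22.0000 22.0000 21.8700 19.8700 15.8050 9.0650 3.3900 3.0000] k=[22 22 22 22 18 14 10 2 5]
t=15: x=[22.0000 22.0000 22.0000 21.7400 18.0000 14.0000 9.7400 2.7150 4.8050] k=[22 22 22 20 20 14 8 4 3]
t=16: x=[22.0000 22.0000 21.8700 20.1300 19.6100 14.0000 8.1300 4.1950 3.0650] k=[22 22 21 19 18 13 7 4 3]
t=17: x=[22.0000 21.9350 20.9350 19.0650 17.7400 12.9350 7.1950 4.1300 3.0650] k=[22 20 20 17 17 15 5 4 5]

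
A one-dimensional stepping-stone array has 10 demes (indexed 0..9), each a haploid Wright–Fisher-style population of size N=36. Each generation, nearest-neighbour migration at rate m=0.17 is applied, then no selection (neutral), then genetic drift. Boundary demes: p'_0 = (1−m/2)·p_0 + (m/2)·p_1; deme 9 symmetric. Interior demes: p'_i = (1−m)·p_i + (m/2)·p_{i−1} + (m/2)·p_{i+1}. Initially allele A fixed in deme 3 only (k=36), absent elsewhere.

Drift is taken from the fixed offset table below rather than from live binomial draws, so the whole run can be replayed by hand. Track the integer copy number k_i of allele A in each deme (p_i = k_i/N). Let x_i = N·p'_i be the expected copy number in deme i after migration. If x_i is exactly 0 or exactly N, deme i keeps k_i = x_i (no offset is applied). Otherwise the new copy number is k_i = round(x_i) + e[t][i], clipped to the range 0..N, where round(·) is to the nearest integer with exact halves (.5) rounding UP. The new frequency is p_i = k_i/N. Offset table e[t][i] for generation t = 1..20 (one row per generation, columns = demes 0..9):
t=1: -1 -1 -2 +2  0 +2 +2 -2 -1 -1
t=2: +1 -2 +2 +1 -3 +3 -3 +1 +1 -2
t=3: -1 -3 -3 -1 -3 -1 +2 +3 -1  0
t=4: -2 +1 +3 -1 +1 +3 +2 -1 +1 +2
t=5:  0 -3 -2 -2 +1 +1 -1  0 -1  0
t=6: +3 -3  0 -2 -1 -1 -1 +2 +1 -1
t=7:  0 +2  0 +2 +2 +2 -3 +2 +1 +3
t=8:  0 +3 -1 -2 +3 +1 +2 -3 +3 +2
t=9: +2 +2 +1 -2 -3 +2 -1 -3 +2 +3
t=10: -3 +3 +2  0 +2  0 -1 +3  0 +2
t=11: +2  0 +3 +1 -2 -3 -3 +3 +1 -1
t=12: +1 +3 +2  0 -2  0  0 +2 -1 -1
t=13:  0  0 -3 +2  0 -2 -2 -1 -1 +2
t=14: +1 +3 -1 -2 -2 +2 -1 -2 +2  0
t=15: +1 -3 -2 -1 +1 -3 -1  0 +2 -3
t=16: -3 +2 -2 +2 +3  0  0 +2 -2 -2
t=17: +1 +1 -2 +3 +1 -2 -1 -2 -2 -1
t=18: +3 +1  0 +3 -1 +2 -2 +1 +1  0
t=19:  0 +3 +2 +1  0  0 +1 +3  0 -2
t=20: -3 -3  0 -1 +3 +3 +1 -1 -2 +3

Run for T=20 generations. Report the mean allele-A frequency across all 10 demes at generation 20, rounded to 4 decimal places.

0.1806

t=0: k=[0 0 0 36 0 0 0 0 0 0]
t=1: x=[0.0000 0.0000 3.0600 29.8800 3.0600 0.0000 0.0000 0.0000 0.0000 0.0000] k=[0 0 1 32 3 0 0 0 0 0]
t=2: x=[0.0000 0.0850 3.5500 26.9000 5.2100 0.2550 0.0000 0.0000 0.0000 0.0000] k=[0 0 6 28 2 3 0 0 0 0]
t=3: x=[0.0000 0.5100 7.3600 23.9200 4.2950 2.6600 0.2550 0.0000 0.0000 0.0000] k=[0 0 4 23 1 2 2 0 0 0]
t=4: x=[0.0000 0.3400 5.2750 19.5150 2.9550 1.9150 1.8300 0.1700 0.0000 0.0000] k=[0 1 8 19 4 5 4 0 0 0]
t=5: x=[0.0850 1.5100 8.3400 16.7900 5.3600 4.8300 3.7450 0.3400 0.0000 0.0000] k=[0 0 6 15 6 6 3 0 0 0]
t=6: x=[0.0000 0.5100 6.2550 13.4700 6.7650 5.7450 3.0000 0.2550 0.0000 0.0000] k=[0 0 6 11 6 5 2 2 0 0]
t=7: x=[0.0000 0.5100 5.9150 10.1500 6.3400 4.8300 2.2550 1.8300 0.1700 0.0000] k=[0 3 6 12 8 7 0 4 1 0]
t=8: x=[0.2550 3.0000 6.2550 11.1500 8.2550 6.4900 0.9350 3.4050 1.1700 0.0850] k=[0 6 5 9 11 7 3 0 4 2]
t=9: x=[0.5100 5.4050 5.4250 8.8300 10.4900 7.0000 3.0850 0.5950 3.4900 2.1700] k=[3 7 6 7 7 9 2 0 5 5]
t=10: x=[3.3400 6.5750 6.1700 6.9150 7.1700 8.2350 2.4250 0.5950 4.5750 5.0000] k=[0 10 8 7 9 8 1 4 5 7]
t=11: x=[0.8500 8.9800 8.0850 7.2550 8.7450 7.4900 1.8500 3.8300 5.0850 6.8300] k=[3 9 11 8 7 4 0 7 6 6]
t=12: x=[3.5100 8.6600 10.5750 8.1700 6.8300 3.9150 0.9350 6.3200 6.0850 6.0000] k=[5 12 13 8 5 4 1 8 5 5]
t=13: x=[5.5950 11.4900 12.4900 8.1700 5.1700 3.8300 1.8500 7.1500 5.2550 5.0000] k=[6 11 9 10 5 2 0 6 4 7]
t=14: x=[6.4250 10.4050 9.2550 9.4900 5.1700 2.0850 0.6800 5.3200 4.4250 6.7450] k=[7 13 8 7 3 4 0 3 6 7]
t=15: x=[7.5100 12.0650 8.3400 6.7450 3.4250 3.5750 0.5950 3.0000 5.8300 6.9150] k=[9 9 6 6 4 1 0 3 8 4]
t=16: x=[9.0000 8.7450 6.2550 5.8300 3.9150 1.1700 0.3400 3.1700 7.2350 4.3400] k=[6 11 4 8 7 1 0 5 5 2]
t=17: x=[6.4250 9.9800 4.9350 7.5750 6.5750 1.4250 0.5100 4.5750 4.7450 2.2550] k=[7 11 3 11 8 0 0 3 3 1]
t=18: x=[7.3400 9.9800 4.3600 10.0650 7.5750 0.6800 0.2550 2.7450 2.8300 1.1700] k=[10 11 4 13 7 3 0 4 4 1]
t=19: x=[10.0850 10.3200 5.3600 11.7250 7.1700 3.0850 0.5950 3.6600 3.7450 1.2550] k=[10 13 7 13 7 3 2 7 4 0]
t=20: x=[10.2550 12.2350 8.0200 11.9800 7.1700 3.2550 2.5100 6.3200 3.9150 0.3400] k=[7 9 8 11 10 6 4 5 2 3]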